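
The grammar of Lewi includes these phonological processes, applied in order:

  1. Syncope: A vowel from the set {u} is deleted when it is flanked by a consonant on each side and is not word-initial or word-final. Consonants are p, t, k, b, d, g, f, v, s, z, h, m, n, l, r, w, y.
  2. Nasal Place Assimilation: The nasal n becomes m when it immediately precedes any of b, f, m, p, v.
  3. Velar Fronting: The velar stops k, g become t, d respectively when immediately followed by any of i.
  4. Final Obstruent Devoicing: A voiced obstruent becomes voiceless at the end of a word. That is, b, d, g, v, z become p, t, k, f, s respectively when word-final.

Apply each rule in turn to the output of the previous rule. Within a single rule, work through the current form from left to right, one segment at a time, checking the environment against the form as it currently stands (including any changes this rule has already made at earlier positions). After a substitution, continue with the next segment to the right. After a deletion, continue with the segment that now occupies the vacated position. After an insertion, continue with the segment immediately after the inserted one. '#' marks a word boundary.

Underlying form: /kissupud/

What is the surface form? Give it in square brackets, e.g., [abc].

1 Syncope: [kissupud] → [kisspd]
2 Nasal Place Assimilation: no change — [kisspd]
3 Velar Fronting: [kisspd] → [tisspd]
4 Final Obstruent Devoicing: [tisspd] → [tisspt]

[tisspt]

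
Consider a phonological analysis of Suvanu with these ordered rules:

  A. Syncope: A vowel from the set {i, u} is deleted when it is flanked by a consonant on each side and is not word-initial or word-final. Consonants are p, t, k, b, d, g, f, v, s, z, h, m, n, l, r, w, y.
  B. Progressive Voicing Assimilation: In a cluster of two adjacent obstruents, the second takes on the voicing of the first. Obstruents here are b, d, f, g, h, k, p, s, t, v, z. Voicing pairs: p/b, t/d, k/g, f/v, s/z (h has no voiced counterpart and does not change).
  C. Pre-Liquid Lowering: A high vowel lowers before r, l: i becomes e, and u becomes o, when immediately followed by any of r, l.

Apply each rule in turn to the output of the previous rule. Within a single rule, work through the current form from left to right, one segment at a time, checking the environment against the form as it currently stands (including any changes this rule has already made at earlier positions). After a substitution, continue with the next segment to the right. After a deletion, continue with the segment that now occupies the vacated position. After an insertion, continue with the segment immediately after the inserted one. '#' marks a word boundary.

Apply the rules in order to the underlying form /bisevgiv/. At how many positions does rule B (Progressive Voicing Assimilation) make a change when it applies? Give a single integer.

1

A Syncope: [bisevgiv] → [bsevgv]
B Progressive Voicing Assimilation: [bsevgv] → [bzevgv]
C Pre-Liquid Lowering: no change — [bzevgv]
Rule B changed 1 position(s).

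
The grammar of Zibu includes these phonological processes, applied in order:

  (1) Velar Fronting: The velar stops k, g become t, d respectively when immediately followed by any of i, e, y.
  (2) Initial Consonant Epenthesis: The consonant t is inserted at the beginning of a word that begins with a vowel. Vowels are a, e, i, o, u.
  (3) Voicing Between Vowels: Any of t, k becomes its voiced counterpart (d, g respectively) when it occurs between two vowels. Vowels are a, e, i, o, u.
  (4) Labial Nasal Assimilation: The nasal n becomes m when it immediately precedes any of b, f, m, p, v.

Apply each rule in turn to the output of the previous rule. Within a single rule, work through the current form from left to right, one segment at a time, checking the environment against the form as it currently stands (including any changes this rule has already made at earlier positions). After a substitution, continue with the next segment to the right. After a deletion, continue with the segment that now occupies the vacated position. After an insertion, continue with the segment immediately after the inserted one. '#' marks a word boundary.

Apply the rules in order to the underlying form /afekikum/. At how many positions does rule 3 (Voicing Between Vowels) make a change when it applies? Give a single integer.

2

(1) Velar Fronting: [afekikum] → [afetikum]
(2) Initial Consonant Epenthesis: [afetikum] → [tafetikum]
(3) Voicing Between Vowels: [tafetikum] → [tafedigum]
(4) Labial Nasal Assimilation: no change — [tafedigum]
Rule 3 changed 2 position(s).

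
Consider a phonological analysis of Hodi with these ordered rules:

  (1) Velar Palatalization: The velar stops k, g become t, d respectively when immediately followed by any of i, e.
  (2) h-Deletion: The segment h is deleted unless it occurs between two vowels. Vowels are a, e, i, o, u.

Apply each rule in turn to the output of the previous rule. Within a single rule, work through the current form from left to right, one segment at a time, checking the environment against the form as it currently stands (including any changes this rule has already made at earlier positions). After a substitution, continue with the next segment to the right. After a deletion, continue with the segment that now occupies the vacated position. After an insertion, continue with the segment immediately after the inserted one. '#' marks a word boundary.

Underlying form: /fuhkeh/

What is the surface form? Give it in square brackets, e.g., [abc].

[fute]

(1) Velar Palatalization: [fuhkeh] → [fuhteh]
(2) h-Deletion: [fuhteh] → [fute]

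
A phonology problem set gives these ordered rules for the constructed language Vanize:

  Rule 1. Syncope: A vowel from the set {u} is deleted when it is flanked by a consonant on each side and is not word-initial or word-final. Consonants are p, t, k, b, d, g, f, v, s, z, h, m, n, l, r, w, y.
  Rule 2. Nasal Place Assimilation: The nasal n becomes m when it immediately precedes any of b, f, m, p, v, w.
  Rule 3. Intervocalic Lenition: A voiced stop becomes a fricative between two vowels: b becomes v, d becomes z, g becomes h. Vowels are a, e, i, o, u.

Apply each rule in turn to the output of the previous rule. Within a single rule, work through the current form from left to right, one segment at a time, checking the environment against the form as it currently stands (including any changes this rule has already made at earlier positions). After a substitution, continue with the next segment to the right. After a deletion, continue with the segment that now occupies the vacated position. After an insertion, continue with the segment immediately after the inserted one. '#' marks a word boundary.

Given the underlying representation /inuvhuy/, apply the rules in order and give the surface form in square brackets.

[imvhy]

Rule 1 Syncope: [inuvhuy] → [invhy]
Rule 2 Nasal Place Assimilation: [invhy] → [imvhy]
Rule 3 Intervocalic Lenition: no change — [imvhy]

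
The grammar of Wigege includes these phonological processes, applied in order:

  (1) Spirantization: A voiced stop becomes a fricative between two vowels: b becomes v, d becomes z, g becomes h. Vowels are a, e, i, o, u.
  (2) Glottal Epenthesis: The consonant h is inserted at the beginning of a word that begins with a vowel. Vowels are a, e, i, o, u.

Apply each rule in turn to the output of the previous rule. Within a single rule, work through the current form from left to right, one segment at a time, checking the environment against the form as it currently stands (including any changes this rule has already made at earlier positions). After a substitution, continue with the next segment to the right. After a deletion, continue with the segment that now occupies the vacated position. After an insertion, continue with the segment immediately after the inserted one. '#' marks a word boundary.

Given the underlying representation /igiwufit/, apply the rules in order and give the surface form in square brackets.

[hihiwufit]

(1) Spirantization: [igiwufit] → [ihiwufit]
(2) Glottal Epenthesis: [ihiwufit] → [hihiwufit]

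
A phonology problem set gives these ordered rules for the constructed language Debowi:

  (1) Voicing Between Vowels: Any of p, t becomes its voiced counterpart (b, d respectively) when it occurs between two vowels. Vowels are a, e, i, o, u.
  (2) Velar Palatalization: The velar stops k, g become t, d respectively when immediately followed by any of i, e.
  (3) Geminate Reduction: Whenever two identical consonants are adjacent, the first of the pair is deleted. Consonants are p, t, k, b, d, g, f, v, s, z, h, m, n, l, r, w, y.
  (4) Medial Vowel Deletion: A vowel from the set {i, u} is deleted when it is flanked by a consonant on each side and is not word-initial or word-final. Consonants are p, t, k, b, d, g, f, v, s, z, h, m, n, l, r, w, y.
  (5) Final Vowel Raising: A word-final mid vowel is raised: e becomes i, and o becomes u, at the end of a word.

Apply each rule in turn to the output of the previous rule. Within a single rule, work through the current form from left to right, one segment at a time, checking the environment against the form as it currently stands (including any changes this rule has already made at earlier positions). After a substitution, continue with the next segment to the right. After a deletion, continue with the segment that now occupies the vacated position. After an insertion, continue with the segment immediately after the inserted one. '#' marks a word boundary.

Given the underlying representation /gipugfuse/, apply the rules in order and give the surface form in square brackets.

(1) Voicing Between Vowels: [gipugfuse] → [gibugfuse]
(2) Velar Palatalization: [gibugfuse] → [dibugfuse]
(3) Geminate Reduction: no change — [dibugfuse]
(4) Medial Vowel Deletion: [dibugfuse] → [dbgfse]
(5) Final Vowel Raising: [dbgfse] → [dbgfsi]

[dbgfsi]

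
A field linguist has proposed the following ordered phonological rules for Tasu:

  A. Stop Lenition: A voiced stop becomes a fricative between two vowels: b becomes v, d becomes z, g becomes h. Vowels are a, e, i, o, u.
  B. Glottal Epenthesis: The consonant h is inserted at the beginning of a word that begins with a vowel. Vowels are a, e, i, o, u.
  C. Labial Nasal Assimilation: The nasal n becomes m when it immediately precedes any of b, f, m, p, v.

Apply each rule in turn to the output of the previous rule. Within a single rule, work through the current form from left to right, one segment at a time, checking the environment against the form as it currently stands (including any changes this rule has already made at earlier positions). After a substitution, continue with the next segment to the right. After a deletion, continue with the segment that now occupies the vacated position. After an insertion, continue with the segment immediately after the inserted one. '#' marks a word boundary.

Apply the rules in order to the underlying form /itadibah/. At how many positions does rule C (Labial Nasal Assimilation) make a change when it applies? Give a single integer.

A Stop Lenition: [itadibah] → [itazivah]
B Glottal Epenthesis: [itazivah] → [hitazivah]
C Labial Nasal Assimilation: no change — [hitazivah]
Rule C changed 0 position(s).

0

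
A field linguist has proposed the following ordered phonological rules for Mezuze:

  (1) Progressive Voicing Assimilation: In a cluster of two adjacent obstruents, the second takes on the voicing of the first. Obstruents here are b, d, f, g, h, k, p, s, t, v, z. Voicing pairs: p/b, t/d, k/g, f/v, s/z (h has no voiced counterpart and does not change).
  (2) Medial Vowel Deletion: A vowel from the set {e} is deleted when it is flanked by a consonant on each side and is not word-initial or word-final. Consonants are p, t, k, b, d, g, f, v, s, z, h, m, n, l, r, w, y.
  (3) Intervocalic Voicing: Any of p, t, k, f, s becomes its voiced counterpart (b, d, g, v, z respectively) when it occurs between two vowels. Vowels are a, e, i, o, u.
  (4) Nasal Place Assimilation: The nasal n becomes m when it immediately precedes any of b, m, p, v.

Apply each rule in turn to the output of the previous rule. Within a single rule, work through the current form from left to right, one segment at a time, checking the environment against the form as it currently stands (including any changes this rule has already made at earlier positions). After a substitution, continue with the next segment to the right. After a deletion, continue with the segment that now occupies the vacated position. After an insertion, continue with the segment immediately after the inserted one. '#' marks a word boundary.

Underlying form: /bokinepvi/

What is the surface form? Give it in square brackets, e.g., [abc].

(1) Progressive Voicing Assimilation: [bokinepvi] → [bokinepfi]
(2) Medial Vowel Deletion: [bokinepfi] → [bokinpfi]
(3) Intervocalic Voicing: [bokinpfi] → [boginpfi]
(4) Nasal Place Assimilation: [boginpfi] → [bogimpfi]

[bogimpfi]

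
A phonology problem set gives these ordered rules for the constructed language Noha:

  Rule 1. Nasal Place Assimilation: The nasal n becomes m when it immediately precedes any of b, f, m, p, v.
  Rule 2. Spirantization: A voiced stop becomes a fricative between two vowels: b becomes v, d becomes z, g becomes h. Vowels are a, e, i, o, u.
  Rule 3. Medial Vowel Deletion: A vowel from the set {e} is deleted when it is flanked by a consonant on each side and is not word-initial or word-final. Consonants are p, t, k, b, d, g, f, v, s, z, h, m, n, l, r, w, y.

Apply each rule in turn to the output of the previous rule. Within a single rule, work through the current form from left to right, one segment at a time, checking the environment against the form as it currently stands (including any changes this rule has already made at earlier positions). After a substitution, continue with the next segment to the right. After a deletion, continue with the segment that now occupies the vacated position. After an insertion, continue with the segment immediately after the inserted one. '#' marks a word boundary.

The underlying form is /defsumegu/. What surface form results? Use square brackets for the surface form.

Rule 1 Nasal Place Assimilation: no change — [defsumegu]
Rule 2 Spirantization: [defsumegu] → [defsumehu]
Rule 3 Medial Vowel Deletion: [defsumehu] → [dfsumhu]

[dfsumhu]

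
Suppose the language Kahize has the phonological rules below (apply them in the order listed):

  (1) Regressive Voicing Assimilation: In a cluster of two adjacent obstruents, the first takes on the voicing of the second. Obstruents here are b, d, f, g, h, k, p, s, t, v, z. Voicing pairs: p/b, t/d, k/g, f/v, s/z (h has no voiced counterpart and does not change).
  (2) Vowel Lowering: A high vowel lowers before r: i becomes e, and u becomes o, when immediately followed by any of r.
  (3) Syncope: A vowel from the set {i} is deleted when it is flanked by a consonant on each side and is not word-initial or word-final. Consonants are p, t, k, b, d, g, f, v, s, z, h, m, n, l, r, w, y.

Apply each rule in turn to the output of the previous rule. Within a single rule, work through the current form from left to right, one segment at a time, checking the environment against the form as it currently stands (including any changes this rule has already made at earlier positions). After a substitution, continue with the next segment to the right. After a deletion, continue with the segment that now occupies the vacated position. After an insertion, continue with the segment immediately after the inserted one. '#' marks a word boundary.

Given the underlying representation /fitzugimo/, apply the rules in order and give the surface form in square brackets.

[fdzugmo]

(1) Regressive Voicing Assimilation: [fitzugimo] → [fidzugimo]
(2) Vowel Lowering: no change — [fidzugimo]
(3) Syncope: [fidzugimo] → [fdzugmo]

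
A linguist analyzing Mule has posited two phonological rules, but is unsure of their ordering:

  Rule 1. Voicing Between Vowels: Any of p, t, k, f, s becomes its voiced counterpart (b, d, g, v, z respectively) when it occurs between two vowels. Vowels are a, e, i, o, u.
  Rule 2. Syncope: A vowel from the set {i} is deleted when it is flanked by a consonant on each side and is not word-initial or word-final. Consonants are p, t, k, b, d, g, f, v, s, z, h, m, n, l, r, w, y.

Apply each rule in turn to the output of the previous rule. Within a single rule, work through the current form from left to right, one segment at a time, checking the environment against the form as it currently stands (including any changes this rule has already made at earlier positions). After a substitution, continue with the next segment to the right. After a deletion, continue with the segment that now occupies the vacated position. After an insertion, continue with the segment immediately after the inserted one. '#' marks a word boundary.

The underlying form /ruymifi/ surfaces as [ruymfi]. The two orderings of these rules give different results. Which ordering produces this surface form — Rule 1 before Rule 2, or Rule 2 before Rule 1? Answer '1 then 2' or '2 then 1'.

Order 1 then 2:
  1 Voicing Between Vowels: [ruymifi] → [ruymivi]
  2 Syncope: [ruymivi] → [ruymvi]
  result: [ruymvi]
Order 2 then 1:
  2 Syncope: [ruymifi] → [ruymfi]
  1 Voicing Between Vowels: no change — [ruymfi]
  result: [ruymfi]

2 then 1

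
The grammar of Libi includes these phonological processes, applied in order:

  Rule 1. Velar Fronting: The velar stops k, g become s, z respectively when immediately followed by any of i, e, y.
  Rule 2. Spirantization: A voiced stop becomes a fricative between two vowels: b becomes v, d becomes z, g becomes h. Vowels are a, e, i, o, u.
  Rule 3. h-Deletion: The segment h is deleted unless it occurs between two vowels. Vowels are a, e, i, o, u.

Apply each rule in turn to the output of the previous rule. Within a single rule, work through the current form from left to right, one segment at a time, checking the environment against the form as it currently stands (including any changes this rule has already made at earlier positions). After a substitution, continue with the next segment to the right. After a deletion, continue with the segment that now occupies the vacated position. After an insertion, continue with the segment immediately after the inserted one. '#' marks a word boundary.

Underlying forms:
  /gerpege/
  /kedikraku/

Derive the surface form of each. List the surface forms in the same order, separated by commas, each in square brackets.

/gerpege/:
  Rule 1 Velar Fronting: [gerpege] → [zerpeze]
  Rule 2 Spirantization: no change — [zerpeze]
  Rule 3 h-Deletion: no change — [zerpeze]
/kedikraku/:
  Rule 1 Velar Fronting: [kedikraku] → [sedikraku]
  Rule 2 Spirantization: [sedikraku] → [sezikraku]
  Rule 3 h-Deletion: no change — [sezikraku]

[zerpeze], [sezikraku]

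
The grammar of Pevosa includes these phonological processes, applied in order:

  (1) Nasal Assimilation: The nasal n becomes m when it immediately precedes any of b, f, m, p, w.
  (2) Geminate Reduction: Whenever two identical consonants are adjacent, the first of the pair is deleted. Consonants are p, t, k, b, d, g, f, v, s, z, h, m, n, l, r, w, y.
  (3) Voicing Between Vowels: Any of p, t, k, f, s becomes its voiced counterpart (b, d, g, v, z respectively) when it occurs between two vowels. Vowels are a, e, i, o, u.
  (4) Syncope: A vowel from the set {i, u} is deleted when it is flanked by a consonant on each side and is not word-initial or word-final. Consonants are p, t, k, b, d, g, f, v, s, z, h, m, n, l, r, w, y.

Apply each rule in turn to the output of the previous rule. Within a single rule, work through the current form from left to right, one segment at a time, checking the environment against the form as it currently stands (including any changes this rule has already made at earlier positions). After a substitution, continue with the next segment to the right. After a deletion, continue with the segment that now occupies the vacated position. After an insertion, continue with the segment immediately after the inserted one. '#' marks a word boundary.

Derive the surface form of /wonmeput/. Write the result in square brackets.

(1) Nasal Assimilation: [wonmeput] → [wommeput]
(2) Geminate Reduction: [wommeput] → [womeput]
(3) Voicing Between Vowels: [womeput] → [womebut]
(4) Syncope: [womebut] → [womebt]

[womebt]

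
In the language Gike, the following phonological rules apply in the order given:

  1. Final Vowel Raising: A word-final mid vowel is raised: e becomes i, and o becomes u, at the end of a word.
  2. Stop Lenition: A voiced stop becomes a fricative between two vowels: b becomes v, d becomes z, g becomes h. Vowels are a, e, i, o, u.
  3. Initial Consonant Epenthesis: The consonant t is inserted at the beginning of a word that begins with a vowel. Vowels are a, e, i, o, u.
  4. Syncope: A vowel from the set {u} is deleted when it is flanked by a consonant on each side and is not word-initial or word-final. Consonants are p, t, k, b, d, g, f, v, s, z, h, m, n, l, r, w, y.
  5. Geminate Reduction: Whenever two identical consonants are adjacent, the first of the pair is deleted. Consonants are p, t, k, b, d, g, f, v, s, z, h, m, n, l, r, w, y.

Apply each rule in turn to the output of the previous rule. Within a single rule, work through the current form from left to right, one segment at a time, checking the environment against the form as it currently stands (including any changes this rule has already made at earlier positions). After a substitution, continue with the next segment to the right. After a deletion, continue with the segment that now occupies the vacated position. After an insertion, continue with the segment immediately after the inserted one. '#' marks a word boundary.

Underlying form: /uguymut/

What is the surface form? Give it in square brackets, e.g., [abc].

[thymt]

1 Final Vowel Raising: no change — [uguymut]
2 Stop Lenition: [uguymut] → [uhuymut]
3 Initial Consonant Epenthesis: [uhuymut] → [tuhuymut]
4 Syncope: [tuhuymut] → [thymt]
5 Geminate Reduction: no change — [thymt]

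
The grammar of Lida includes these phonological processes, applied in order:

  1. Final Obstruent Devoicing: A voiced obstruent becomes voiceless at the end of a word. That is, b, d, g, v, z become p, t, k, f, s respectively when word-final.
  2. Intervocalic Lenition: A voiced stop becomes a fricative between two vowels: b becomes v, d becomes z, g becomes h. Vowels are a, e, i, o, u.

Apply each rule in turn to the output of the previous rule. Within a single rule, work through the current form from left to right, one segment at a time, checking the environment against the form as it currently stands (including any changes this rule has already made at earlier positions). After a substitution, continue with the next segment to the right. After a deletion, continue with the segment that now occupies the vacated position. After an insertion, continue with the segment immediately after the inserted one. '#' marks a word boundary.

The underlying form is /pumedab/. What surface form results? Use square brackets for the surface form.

[pumezap]

1 Final Obstruent Devoicing: [pumedab] → [pumedap]
2 Intervocalic Lenition: [pumedap] → [pumezap]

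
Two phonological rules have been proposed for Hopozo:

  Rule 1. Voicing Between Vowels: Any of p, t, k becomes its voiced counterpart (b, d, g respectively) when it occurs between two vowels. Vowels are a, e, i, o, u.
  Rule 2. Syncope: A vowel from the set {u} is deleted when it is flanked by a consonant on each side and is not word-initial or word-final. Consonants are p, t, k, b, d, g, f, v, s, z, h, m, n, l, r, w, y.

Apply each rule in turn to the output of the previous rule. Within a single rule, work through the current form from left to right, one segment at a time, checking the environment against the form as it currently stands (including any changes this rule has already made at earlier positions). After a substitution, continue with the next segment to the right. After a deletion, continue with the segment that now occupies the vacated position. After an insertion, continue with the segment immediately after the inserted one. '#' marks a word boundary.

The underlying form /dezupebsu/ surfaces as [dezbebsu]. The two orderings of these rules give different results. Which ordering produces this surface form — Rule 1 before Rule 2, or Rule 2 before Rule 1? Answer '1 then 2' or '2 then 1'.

1 then 2

Order 1 then 2:
  1 Voicing Between Vowels: [dezupebsu] → [dezubebsu]
  2 Syncope: [dezubebsu] → [dezbebsu]
  result: [dezbebsu]
Order 2 then 1:
  2 Syncope: [dezupebsu] → [dezpebsu]
  1 Voicing Between Vowels: no change — [dezpebsu]
  result: [dezpebsu]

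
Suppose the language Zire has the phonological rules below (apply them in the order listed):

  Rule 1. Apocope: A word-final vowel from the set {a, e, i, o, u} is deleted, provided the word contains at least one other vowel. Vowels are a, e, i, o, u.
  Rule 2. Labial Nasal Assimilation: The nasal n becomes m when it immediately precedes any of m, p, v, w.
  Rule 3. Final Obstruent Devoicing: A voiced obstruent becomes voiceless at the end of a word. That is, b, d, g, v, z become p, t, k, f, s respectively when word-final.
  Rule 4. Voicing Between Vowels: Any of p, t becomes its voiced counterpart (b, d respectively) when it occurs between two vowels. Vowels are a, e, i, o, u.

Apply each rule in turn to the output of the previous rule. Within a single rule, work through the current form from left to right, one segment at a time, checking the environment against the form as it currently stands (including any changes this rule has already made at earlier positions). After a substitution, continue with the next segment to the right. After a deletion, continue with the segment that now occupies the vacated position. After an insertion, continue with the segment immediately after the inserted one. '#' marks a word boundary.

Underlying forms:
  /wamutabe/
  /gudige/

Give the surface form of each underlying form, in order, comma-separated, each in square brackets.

/wamutabe/:
  Rule 1 Apocope: [wamutabe] → [wamutab]
  Rule 2 Labial Nasal Assimilation: no change — [wamutab]
  Rule 3 Final Obstruent Devoicing: [wamutab] → [wamutap]
  Rule 4 Voicing Between Vowels: [wamutap] → [wamudap]
/gudige/:
  Rule 1 Apocope: [gudige] → [gudig]
  Rule 2 Labial Nasal Assimilation: no change — [gudig]
  Rule 3 Final Obstruent Devoicing: [gudig] → [gudik]
  Rule 4 Voicing Between Vowels: no change — [gudik]

[wamudap], [gudik]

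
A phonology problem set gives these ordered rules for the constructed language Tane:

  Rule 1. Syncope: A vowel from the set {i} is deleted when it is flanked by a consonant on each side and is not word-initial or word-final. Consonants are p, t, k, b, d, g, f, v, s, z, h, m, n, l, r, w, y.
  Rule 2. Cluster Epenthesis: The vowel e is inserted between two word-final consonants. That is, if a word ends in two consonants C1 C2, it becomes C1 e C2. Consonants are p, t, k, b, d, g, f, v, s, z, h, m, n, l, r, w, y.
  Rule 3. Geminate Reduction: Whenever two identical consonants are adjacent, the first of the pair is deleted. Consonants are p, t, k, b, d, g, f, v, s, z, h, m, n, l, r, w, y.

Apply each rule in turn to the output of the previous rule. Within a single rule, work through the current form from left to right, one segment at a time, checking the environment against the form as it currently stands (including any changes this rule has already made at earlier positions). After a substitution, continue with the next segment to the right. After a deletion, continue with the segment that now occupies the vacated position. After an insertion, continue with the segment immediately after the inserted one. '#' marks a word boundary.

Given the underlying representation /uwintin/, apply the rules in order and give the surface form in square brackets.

Rule 1 Syncope: [uwintin] → [uwntn]
Rule 2 Cluster Epenthesis: [uwntn] → [uwnten]
Rule 3 Geminate Reduction: no change — [uwnten]

[uwnten]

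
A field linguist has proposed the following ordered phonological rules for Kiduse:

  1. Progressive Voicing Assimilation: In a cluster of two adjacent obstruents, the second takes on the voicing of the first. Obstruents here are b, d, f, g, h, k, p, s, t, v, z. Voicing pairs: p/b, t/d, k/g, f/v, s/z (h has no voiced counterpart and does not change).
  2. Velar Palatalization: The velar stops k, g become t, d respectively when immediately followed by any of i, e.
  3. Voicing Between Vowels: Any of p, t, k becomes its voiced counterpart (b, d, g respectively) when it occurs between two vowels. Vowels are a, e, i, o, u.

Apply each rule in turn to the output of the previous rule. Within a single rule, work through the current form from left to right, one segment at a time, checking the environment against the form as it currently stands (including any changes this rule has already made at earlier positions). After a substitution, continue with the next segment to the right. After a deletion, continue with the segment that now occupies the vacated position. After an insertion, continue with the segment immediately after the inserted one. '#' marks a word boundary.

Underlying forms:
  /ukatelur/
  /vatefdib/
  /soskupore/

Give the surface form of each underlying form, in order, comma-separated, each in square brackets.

[ugadelur], [vadeftib], [soskubore]

/ukatelur/:
  1 Progressive Voicing Assimilation: no change — [ukatelur]
  2 Velar Palatalization: no change — [ukatelur]
  3 Voicing Between Vowels: [ukatelur] → [ugadelur]
/vatefdib/:
  1 Progressive Voicing Assimilation: [vatefdib] → [vateftib]
  2 Velar Palatalization: no change — [vateftib]
  3 Voicing Between Vowels: [vateftib] → [vadeftib]
/soskupore/:
  1 Progressive Voicing Assimilation: no change — [soskupore]
  2 Velar Palatalization: no change — [soskupore]
  3 Voicing Between Vowels: [soskupore] → [soskubore]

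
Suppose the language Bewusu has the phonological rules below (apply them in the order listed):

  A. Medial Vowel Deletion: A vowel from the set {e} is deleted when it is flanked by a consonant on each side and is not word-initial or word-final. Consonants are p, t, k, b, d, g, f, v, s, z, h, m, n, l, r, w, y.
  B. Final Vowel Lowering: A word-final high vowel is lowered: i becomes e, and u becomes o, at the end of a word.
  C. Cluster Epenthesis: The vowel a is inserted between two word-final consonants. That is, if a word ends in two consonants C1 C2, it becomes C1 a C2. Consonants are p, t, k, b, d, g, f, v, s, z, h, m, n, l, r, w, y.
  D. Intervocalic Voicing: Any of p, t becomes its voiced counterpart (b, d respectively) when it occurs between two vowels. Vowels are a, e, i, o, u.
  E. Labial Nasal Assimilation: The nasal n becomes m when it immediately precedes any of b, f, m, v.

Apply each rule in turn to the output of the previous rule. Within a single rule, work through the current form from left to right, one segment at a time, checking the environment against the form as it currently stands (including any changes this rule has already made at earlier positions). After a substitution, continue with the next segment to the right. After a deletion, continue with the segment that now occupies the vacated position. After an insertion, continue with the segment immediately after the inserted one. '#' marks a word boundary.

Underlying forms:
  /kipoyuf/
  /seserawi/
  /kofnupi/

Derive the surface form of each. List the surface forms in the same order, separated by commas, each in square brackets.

/kipoyuf/:
  A Medial Vowel Deletion: no change — [kipoyuf]
  B Final Vowel Lowering: no change — [kipoyuf]
  C Cluster Epenthesis: no change — [kipoyuf]
  D Intervocalic Voicing: [kipoyuf] → [kiboyuf]
  E Labial Nasal Assimilation: no change — [kiboyuf]
/seserawi/:
  A Medial Vowel Deletion: [seserawi] → [ssrawi]
  B Final Vowel Lowering: [ssrawi] → [ssrawe]
  C Cluster Epenthesis: no change — [ssrawe]
  D Intervocalic Voicing: no change — [ssrawe]
  E Labial Nasal Assimilation: no change — [ssrawe]
/kofnupi/:
  A Medial Vowel Deletion: no change — [kofnupi]
  B Final Vowel Lowering: [kofnupi] → [kofnupe]
  C Cluster Epenthesis: no change — [kofnupe]
  D Intervocalic Voicing: [kofnupe] → [kofnube]
  E Labial Nasal Assimilation: no change — [kofnube]

[kiboyuf], [ssrawe], [kofnube]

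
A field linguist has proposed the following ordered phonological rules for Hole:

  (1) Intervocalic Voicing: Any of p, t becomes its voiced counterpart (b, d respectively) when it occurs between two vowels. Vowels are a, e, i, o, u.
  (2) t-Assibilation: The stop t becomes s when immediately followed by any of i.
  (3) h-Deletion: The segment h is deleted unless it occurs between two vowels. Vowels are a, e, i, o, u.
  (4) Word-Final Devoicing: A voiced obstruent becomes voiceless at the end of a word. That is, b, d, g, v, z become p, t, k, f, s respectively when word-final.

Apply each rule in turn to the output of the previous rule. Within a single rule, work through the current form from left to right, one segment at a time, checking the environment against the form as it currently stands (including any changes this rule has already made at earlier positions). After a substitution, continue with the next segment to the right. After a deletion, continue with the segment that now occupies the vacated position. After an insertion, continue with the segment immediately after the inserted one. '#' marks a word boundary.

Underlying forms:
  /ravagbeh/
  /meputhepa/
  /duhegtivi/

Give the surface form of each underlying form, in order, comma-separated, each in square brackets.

/ravagbeh/:
  (1) Intervocalic Voicing: no change — [ravagbeh]
  (2) t-Assibilation: no change — [ravagbeh]
  (3) h-Deletion: [ravagbeh] → [ravagbe]
  (4) Word-Final Devoicing: no change — [ravagbe]
/meputhepa/:
  (1) Intervocalic Voicing: [meputhepa] → [mebutheba]
  (2) t-Assibilation: no change — [mebutheba]
  (3) h-Deletion: [mebutheba] → [mebuteba]
  (4) Word-Final Devoicing: no change — [mebuteba]
/duhegtivi/:
  (1) Intervocalic Voicing: no change — [duhegtivi]
  (2) t-Assibilation: [duhegtivi] → [duhegsivi]
  (3) h-Deletion: no change — [duhegsivi]
  (4) Word-Final Devoicing: no change — [duhegsivi]

[ravagbe], [mebuteba], [duhegsivi]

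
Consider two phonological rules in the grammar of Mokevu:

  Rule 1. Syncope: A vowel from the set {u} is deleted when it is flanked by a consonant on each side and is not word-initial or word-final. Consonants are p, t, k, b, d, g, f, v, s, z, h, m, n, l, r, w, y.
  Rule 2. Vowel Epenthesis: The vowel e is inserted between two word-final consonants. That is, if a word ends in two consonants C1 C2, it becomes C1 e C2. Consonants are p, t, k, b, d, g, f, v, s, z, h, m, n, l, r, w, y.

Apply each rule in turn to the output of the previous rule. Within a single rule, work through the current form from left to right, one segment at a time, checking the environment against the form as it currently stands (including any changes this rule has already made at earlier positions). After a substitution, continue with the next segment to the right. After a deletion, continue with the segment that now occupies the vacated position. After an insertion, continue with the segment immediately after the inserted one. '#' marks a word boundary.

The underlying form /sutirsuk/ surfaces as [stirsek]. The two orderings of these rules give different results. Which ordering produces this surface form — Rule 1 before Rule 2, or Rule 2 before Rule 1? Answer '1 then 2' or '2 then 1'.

1 then 2

Order 1 then 2:
  1 Syncope: [sutirsuk] → [stirsk]
  2 Vowel Epenthesis: [stirsk] → [stirsek]
  result: [stirsek]
Order 2 then 1:
  2 Vowel Epenthesis: no change — [sutirsuk]
  1 Syncope: [sutirsuk] → [stirsk]
  result: [stirsk]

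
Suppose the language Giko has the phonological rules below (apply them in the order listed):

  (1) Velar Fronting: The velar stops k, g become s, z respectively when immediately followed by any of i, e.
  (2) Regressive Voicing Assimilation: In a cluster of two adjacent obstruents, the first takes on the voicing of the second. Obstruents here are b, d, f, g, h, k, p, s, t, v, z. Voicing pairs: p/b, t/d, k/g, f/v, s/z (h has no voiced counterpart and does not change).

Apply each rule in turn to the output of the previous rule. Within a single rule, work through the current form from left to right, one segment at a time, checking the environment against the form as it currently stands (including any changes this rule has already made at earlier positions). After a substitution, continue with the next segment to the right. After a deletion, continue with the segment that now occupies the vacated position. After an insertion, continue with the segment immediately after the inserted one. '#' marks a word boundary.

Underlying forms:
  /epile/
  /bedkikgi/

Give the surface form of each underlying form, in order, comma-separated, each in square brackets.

/epile/:
  (1) Velar Fronting: no change — [epile]
  (2) Regressive Voicing Assimilation: no change — [epile]
/bedkikgi/:
  (1) Velar Fronting: [bedkikgi] → [bedsikzi]
  (2) Regressive Voicing Assimilation: [bedsikzi] → [betsigzi]

[epile], [betsigzi]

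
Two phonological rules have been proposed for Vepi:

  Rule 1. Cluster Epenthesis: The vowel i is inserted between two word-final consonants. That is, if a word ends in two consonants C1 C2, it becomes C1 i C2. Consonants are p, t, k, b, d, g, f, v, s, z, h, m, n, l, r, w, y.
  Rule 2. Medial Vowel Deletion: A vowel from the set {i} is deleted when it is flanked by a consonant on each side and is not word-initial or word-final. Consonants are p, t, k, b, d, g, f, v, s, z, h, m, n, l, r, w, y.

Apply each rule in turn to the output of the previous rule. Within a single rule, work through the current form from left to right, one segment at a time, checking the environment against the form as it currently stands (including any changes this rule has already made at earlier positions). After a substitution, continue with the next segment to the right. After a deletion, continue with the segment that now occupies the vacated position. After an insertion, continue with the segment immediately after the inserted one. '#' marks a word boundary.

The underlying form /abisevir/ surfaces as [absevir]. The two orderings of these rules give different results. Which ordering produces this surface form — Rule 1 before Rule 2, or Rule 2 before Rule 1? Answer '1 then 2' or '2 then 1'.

2 then 1

Order 1 then 2:
  1 Cluster Epenthesis: no change — [abisevir]
  2 Medial Vowel Deletion: [abisevir] → [absevr]
  result: [absevr]
Order 2 then 1:
  2 Medial Vowel Deletion: [abisevir] → [absevr]
  1 Cluster Epenthesis: [absevr] → [absevir]
  result: [absevir]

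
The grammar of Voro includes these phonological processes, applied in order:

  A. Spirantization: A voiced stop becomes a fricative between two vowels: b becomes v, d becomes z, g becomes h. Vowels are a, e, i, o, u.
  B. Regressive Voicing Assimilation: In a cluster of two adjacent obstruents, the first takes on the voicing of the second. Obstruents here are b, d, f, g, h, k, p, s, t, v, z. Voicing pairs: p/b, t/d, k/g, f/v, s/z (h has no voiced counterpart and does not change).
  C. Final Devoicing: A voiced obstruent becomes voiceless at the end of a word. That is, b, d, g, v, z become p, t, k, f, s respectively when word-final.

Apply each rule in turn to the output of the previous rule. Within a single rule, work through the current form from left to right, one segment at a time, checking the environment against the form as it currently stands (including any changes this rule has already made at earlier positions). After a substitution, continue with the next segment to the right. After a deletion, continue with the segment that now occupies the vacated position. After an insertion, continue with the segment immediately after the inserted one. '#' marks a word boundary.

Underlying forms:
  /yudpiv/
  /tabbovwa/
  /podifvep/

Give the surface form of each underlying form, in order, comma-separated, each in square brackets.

[yutpif], [tabbovwa], [pozivvep]

/yudpiv/:
  A Spirantization: no change — [yudpiv]
  B Regressive Voicing Assimilation: [yudpiv] → [yutpiv]
  C Final Devoicing: [yutpiv] → [yutpif]
/tabbovwa/:
  A Spirantization: no change — [tabbovwa]
  B Regressive Voicing Assimilation: no change — [tabbovwa]
  C Final Devoicing: no change — [tabbovwa]
/podifvep/:
  A Spirantization: [podifvep] → [pozifvep]
  B Regressive Voicing Assimilation: [pozifvep] → [pozivvep]
  C Final Devoicing: no change — [pozivvep]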